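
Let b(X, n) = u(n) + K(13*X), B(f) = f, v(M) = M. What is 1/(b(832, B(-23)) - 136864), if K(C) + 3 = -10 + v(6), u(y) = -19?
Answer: -1/136890 ≈ -7.3051e-6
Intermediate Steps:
K(C) = -7 (K(C) = -3 + (-10 + 6) = -3 - 4 = -7)
b(X, n) = -26 (b(X, n) = -19 - 7 = -26)
1/(b(832, B(-23)) - 136864) = 1/(-26 - 136864) = 1/(-136890) = -1/136890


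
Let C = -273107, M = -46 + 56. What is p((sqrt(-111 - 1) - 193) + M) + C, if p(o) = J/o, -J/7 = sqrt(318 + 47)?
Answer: -273107 + 1281*sqrt(365)/33601 + 28*I*sqrt(2555)/33601 ≈ -2.7311e+5 + 0.042121*I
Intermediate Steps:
M = 10
J = -7*sqrt(365) (J = -7*sqrt(318 + 47) = -7*sqrt(365) ≈ -133.73)
p(o) = -7*sqrt(365)/o (p(o) = (-7*sqrt(365))/o = -7*sqrt(365)/o)
p((sqrt(-111 - 1) - 193) + M) + C = -7*sqrt(365)/((sqrt(-111 - 1) - 193) + 10) - 273107 = -7*sqrt(365)/((sqrt(-112) - 193) + 10) - 273107 = -7*sqrt(365)/((4*I*sqrt(7) - 193) + 10) - 273107 = -7*sqrt(365)/((-193 + 4*I*sqrt(7)) + 10) - 273107 = -7*sqrt(365)/(-183 + 4*I*sqrt(7)) - 273107 = -273107 - 7*sqrt(365)/(-183 + 4*I*sqrt(7))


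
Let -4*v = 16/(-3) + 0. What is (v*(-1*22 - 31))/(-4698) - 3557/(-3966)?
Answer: 8495525/9316134 ≈ 0.91191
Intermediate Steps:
v = 4/3 (v = -(16/(-3) + 0)/4 = -(16*(-⅓) + 0)/4 = -(-16/3 + 0)/4 = -¼*(-16/3) = 4/3 ≈ 1.3333)
(v*(-1*22 - 31))/(-4698) - 3557/(-3966) = (4*(-1*22 - 31)/3)/(-4698) - 3557/(-3966) = (4*(-22 - 31)/3)*(-1/4698) - 3557*(-1/3966) = ((4/3)*(-53))*(-1/4698) + 3557/3966 = -212/3*(-1/4698) + 3557/3966 = 106/7047 + 3557/3966 = 8495525/9316134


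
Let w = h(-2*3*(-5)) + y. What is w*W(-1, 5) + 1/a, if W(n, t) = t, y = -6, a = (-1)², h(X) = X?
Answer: 121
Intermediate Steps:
a = 1
w = 24 (w = -2*3*(-5) - 6 = -6*(-5) - 6 = 30 - 6 = 24)
w*W(-1, 5) + 1/a = 24*5 + 1/1 = 120 + 1 = 121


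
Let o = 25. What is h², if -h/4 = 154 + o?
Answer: 512656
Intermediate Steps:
h = -716 (h = -4*(154 + 25) = -4*179 = -716)
h² = (-716)² = 512656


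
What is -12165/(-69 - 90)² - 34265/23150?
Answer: -76524881/39017010 ≈ -1.9613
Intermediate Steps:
-12165/(-69 - 90)² - 34265/23150 = -12165/((-159)²) - 34265*1/23150 = -12165/25281 - 6853/4630 = -12165*1/25281 - 6853/4630 = -4055/8427 - 6853/4630 = -76524881/39017010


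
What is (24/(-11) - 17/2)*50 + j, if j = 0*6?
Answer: -5875/11 ≈ -534.09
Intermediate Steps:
j = 0
(24/(-11) - 17/2)*50 + j = (24/(-11) - 17/2)*50 + 0 = (24*(-1/11) - 17*½)*50 + 0 = (-24/11 - 17/2)*50 + 0 = -235/22*50 + 0 = -5875/11 + 0 = -5875/11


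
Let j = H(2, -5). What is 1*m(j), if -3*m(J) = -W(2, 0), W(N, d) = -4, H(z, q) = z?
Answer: -4/3 ≈ -1.3333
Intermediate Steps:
j = 2
m(J) = -4/3 (m(J) = -(-1)*(-4)/3 = -⅓*4 = -4/3)
1*m(j) = 1*(-4/3) = -4/3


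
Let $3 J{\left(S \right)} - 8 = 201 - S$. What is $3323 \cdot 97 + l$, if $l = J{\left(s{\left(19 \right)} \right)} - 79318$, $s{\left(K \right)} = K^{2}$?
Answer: $\frac{728887}{3} \approx 2.4296 \cdot 10^{5}$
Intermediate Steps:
$J{\left(S \right)} = \frac{209}{3} - \frac{S}{3}$ ($J{\left(S \right)} = \frac{8}{3} + \frac{201 - S}{3} = \frac{8}{3} - \left(-67 + \frac{S}{3}\right) = \frac{209}{3} - \frac{S}{3}$)
$l = - \frac{238106}{3}$ ($l = \left(\frac{209}{3} - \frac{19^{2}}{3}\right) - 79318 = \left(\frac{209}{3} - \frac{361}{3}\right) - 79318 = - \frac{152}{3} - 79318 = - \frac{238106}{3} \approx -79369.0$)
$3323 \cdot 97 + l = 3323 \cdot 97 - \frac{238106}{3} = 322331 - \frac{238106}{3} = \frac{728887}{3}$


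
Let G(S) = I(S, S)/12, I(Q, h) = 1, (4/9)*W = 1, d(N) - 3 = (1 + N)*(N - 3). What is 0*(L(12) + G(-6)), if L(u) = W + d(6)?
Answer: 0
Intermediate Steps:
d(N) = 3 + (1 + N)*(-3 + N) (d(N) = 3 + (1 + N)*(N - 3) = 3 + (1 + N)*(-3 + N))
W = 9/4 (W = (9/4)*1 = 9/4 ≈ 2.2500)
L(u) = 105/4 (L(u) = 9/4 + 6*(-2 + 6) = 9/4 + 6*4 = 9/4 + 24 = 105/4)
G(S) = 1/12
0*(L(12) + G(-6)) = 0*(105/4 + 1/12) = 0*(79/3) = 0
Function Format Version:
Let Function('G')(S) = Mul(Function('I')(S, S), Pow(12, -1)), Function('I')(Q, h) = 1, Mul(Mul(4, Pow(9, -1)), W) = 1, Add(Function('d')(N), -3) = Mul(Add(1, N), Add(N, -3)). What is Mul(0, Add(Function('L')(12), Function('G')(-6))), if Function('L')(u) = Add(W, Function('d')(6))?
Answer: 0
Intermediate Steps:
Function('d')(N) = Add(3, Mul(Add(1, N), Add(-3, N))) (Function('d')(N) = Add(3, Mul(Add(1, N), Add(N, -3))) = Add(3, Mul(Add(1, N), Add(-3, N))))
W = Rational(9, 4) (W = Mul(Rational(9, 4), 1) = Rational(9, 4) ≈ 2.2500)
Function('L')(u) = Rational(105, 4) (Function('L')(u) = Add(Rational(9, 4), Mul(6, Add(-2, 6))) = Add(Rational(9, 4), Mul(6, 4)) = Add(Rational(9, 4), 24) = Rational(105, 4))
Function('G')(S) = Rational(1, 12) (Function('G')(S) = Mul(1, Pow(12, -1)) = Mul(1, Rational(1, 12)) = Rational(1, 12))
Mul(0, Add(Function('L')(12), Function('G')(-6))) = Mul(0, Add(Rational(105, 4), Rational(1, 12))) = Mul(0, Rational(79, 3)) = 0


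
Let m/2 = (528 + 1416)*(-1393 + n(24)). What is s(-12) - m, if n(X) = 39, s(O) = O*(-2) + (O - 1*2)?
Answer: 5264362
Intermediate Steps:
s(O) = -2 - O (s(O) = -2*O + (O - 2) = -2*O + (-2 + O) = -2 - O)
m = -5264352 (m = 2*((528 + 1416)*(-1393 + 39)) = 2*(1944*(-1354)) = 2*(-2632176) = -5264352)
s(-12) - m = (-2 - 1*(-12)) - 1*(-5264352) = (-2 + 12) + 5264352 = 10 + 5264352 = 5264362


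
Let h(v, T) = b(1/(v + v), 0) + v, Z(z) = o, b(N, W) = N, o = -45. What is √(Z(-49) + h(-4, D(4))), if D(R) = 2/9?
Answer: I*√786/4 ≈ 7.0089*I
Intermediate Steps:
D(R) = 2/9 (D(R) = 2*(⅑) = 2/9)
Z(z) = -45
h(v, T) = v + 1/(2*v) (h(v, T) = 1/(v + v) + v = 1/(2*v) + v = v + 1/(2*v))
√(Z(-49) + h(-4, D(4))) = √(-45 + (-4 + (½)/(-4))) = √(-45 + (-4 + (½)*(-¼))) = √(-45 + (-4 - ⅛)) = √(-45 - 33/8) = √(-393/8) = I*√786/4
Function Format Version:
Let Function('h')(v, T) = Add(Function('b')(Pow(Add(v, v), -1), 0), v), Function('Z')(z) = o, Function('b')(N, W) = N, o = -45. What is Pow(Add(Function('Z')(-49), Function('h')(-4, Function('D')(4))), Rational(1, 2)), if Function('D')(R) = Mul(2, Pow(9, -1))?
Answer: Mul(Rational(1, 4), I, Pow(786, Rational(1, 2))) ≈ Mul(7.0089, I)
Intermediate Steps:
Function('D')(R) = Rational(2, 9) (Function('D')(R) = Mul(2, Rational(1, 9)) = Rational(2, 9))
Function('Z')(z) = -45
Function('h')(v, T) = Add(v, Mul(Rational(1, 2), Pow(v, -1))) (Function('h')(v, T) = Add(Pow(Add(v, v), -1), v) = Add(Pow(Mul(2, v), -1), v) = Add(Mul(Rational(1, 2), Pow(v, -1)), v) = Add(v, Mul(Rational(1, 2), Pow(v, -1))))
Pow(Add(Function('Z')(-49), Function('h')(-4, Function('D')(4))), Rational(1, 2)) = Pow(Add(-45, Add(-4, Mul(Rational(1, 2), Pow(-4, -1)))), Rational(1, 2)) = Pow(Add(-45, Add(-4, Mul(Rational(1, 2), Rational(-1, 4)))), Rational(1, 2)) = Pow(Add(-45, Add(-4, Rational(-1, 8))), Rational(1, 2)) = Pow(Add(-45, Rational(-33, 8)), Rational(1, 2)) = Pow(Rational(-393, 8), Rational(1, 2)) = Mul(Rational(1, 4), I, Pow(786, Rational(1, 2)))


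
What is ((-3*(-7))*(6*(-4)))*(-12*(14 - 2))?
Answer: 72576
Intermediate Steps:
((-3*(-7))*(6*(-4)))*(-12*(14 - 2)) = (21*(-24))*(-12*12) = -504*(-144) = 72576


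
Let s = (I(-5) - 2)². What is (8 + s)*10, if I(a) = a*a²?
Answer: 161370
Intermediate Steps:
I(a) = a³
s = 16129 (s = ((-5)³ - 2)² = (-125 - 2)² = (-127)² = 16129)
(8 + s)*10 = (8 + 16129)*10 = 16137*10 = 161370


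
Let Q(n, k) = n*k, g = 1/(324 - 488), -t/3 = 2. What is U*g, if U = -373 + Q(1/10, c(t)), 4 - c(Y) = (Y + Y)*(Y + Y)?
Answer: 387/164 ≈ 2.3598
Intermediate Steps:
t = -6 (t = -3*2 = -6)
g = -1/164 (g = 1/(-164) = -1/164 ≈ -0.0060976)
c(Y) = 4 - 4*Y² (c(Y) = 4 - (Y + Y)*(Y + Y) = 4 - 2*Y*2*Y = 4 - 4*Y²)
Q(n, k) = k*n
U = -387 (U = -373 + (4 - 4*(-6)²)/10 = -373 + (4 - 4*36)*(⅒) = -373 + (4 - 144)*(⅒) = -373 - 140*⅒ = -373 - 14 = -387)
U*g = -387*(-1/164) = 387/164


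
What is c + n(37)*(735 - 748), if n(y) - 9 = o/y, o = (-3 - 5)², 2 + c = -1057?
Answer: -44344/37 ≈ -1198.5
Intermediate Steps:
c = -1059 (c = -2 - 1057 = -1059)
o = 64 (o = (-8)² = 64)
n(y) = 9 + 64/y
c + n(37)*(735 - 748) = -1059 + (9 + 64/37)*(735 - 748) = -1059 + (9 + 64*(1/37))*(-13) = -1059 + (9 + 64/37)*(-13) = -1059 + (397/37)*(-13) = -1059 - 5161/37 = -44344/37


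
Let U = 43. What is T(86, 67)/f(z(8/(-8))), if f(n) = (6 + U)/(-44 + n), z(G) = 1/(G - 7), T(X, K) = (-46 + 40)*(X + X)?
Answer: 45537/49 ≈ 929.33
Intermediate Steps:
T(X, K) = -12*X
z(G) = 1/(-7 + G)
f(n) = 49/(-44 + n) (f(n) = (6 + 43)/(-44 + n) = 49/(-44 + n))
T(86, 67)/f(z(8/(-8))) = (-12*86)/((49/(-44 + 1/(-7 + 8/(-8))))) = -(-45408/49 + 1032/(49*(-7 + 8*(-⅛)))) = -(-45408/49 + 1032/(49*(-7 - 1))) = -1032/(49/(-44 + 1/(-8))) = -1032/(49/(-44 - ⅛)) = -1032/(49/(-353/8)) = -1032/(49*(-8/353)) = -1032/(-392/353) = -1032*(-353/392) = 45537/49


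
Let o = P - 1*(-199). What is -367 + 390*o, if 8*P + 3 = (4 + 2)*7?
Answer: 316577/4 ≈ 79144.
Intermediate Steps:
P = 39/8 (P = -3/8 + ((4 + 2)*7)/8 = -3/8 + (6*7)/8 = -3/8 + (⅛)*42 = -3/8 + 21/4 = 39/8 ≈ 4.8750)
o = 1631/8 (o = 39/8 - 1*(-199) = 39/8 + 199 = 1631/8 ≈ 203.88)
-367 + 390*o = -367 + 390*(1631/8) = -367 + 318045/4 = 316577/4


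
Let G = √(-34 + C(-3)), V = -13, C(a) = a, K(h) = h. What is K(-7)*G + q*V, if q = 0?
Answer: -7*I*√37 ≈ -42.579*I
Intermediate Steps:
G = I*√37 (G = √(-34 - 3) = √(-37) = I*√37 ≈ 6.0828*I)
K(-7)*G + q*V = -7*I*√37 + 0*(-13) = -7*I*√37 + 0 = -7*I*√37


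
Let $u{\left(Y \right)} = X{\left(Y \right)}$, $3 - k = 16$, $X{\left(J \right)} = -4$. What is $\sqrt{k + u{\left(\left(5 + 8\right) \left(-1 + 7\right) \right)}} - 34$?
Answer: $-34 + i \sqrt{17} \approx -34.0 + 4.1231 i$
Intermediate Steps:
$k = -13$ ($k = 3 - 16 = -13$)
$u{\left(Y \right)} = -4$
$\sqrt{k + u{\left(\left(5 + 8\right) \left(-1 + 7\right) \right)}} - 34 = \sqrt{-13 - 4} - 34 = \sqrt{-17} - 34 = i \sqrt{17} - 34 = -34 + i \sqrt{17}$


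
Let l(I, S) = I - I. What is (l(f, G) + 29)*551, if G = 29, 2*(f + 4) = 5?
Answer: 15979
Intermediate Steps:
f = -3/2 (f = -4 + (½)*5 = -4 + 5/2 = -3/2 ≈ -1.5000)
l(I, S) = 0
(l(f, G) + 29)*551 = (0 + 29)*551 = 29*551 = 15979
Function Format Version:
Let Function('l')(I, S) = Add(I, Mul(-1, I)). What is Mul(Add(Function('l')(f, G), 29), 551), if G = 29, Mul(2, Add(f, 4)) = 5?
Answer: 15979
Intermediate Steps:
f = Rational(-3, 2) (f = Add(-4, Mul(Rational(1, 2), 5)) = Add(-4, Rational(5, 2)) = Rational(-3, 2) ≈ -1.5000)
Function('l')(I, S) = 0
Mul(Add(Function('l')(f, G), 29), 551) = Mul(Add(0, 29), 551) = Mul(29, 551) = 15979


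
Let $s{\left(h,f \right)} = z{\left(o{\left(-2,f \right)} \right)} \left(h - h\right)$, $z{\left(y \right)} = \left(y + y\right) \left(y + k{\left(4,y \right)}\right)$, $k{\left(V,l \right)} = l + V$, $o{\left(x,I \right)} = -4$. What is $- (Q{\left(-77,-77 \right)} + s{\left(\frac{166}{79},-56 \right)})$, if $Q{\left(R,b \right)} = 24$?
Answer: $-24$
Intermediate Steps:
$k{\left(V,l \right)} = V + l$
$z{\left(y \right)} = 2 y \left(4 + 2 y\right)$ ($z{\left(y \right)} = \left(y + y\right) \left(y + \left(4 + y\right)\right) = 2 y \left(4 + 2 y\right)$)
$s{\left(h,f \right)} = 0$ ($s{\left(h,f \right)} = 4 \left(-4\right) \left(2 - 4\right) \left(h - h\right) = 4 \left(-4\right) \left(-2\right) 0 = 32 \cdot 0 = 0$)
$- (Q{\left(-77,-77 \right)} + s{\left(\frac{166}{79},-56 \right)}) = - (24 + 0) = \left(-1\right) 24 = -24$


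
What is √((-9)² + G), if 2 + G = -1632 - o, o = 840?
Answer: I*√2393 ≈ 48.918*I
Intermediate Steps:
G = -2474 (G = -2 + (-1632 - 1*840) = -2 + (-1632 - 840) = -2 - 2472 = -2474)
√((-9)² + G) = √((-9)² - 2474) = √(81 - 2474) = √(-2393) = I*√2393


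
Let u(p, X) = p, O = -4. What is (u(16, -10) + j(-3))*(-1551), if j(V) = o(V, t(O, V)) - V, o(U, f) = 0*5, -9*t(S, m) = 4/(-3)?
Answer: -29469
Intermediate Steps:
t(S, m) = 4/27 (t(S, m) = -4/(9*(-3)) = -4*(-1)/(9*3) = -⅑*(-4/3) = 4/27)
o(U, f) = 0
j(V) = -V (j(V) = 0 - V = -V)
(u(16, -10) + j(-3))*(-1551) = (16 - 1*(-3))*(-1551) = (16 + 3)*(-1551) = 19*(-1551) = -29469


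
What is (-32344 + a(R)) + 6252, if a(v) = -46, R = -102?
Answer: -26138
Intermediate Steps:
(-32344 + a(R)) + 6252 = (-32344 - 46) + 6252 = -32390 + 6252 = -26138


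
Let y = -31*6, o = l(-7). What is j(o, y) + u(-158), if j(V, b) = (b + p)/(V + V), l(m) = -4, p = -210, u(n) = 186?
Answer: 471/2 ≈ 235.50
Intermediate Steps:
o = -4
y = -186
j(V, b) = (-210 + b)/(2*V) (j(V, b) = (b - 210)/(V + V) = (-210 + b)/((2*V)) = (-210 + b)*(1/(2*V)) = (-210 + b)/(2*V))
j(o, y) + u(-158) = (½)*(-210 - 186)/(-4) + 186 = (½)*(-¼)*(-396) + 186 = 99/2 + 186 = 471/2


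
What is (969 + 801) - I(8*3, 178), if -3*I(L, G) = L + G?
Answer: 5512/3 ≈ 1837.3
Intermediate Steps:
I(L, G) = -G/3 - L/3 (I(L, G) = -(L + G)/3 = -(G + L)/3 = -G/3 - L/3)
(969 + 801) - I(8*3, 178) = (969 + 801) - (-⅓*178 - 8*3/3) = 1770 - (-178/3 - ⅓*24) = 1770 - (-178/3 - 8) = 1770 - 1*(-202/3) = 1770 + 202/3 = 5512/3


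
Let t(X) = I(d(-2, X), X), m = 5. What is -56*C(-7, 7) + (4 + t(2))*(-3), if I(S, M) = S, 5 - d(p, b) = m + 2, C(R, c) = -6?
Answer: 330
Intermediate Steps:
d(p, b) = -2 (d(p, b) = 5 - (5 + 2) = 5 - 1*7 = 5 - 7 = -2)
t(X) = -2
-56*C(-7, 7) + (4 + t(2))*(-3) = -56*(-6) + (4 - 2)*(-3) = 336 + 2*(-3) = 336 - 6 = 330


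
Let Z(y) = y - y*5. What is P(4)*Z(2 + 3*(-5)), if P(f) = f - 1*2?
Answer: 104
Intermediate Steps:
P(f) = -2 + f (P(f) = f - 2 = -2 + f)
Z(y) = -4*y (Z(y) = y - 5*y = -4*y)
P(4)*Z(2 + 3*(-5)) = (-2 + 4)*(-4*(2 + 3*(-5))) = 2*(-4*(2 - 15)) = 2*(-4*(-13)) = 2*52 = 104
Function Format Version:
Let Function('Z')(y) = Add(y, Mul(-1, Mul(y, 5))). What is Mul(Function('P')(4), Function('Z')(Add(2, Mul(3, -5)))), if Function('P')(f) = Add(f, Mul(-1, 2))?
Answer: 104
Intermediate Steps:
Function('P')(f) = Add(-2, f) (Function('P')(f) = Add(f, -2) = Add(-2, f))
Function('Z')(y) = Mul(-4, y) (Function('Z')(y) = Add(y, Mul(-1, Mul(5, y))) = Add(y, Mul(-5, y)) = Mul(-4, y))
Mul(Function('P')(4), Function('Z')(Add(2, Mul(3, -5)))) = Mul(Add(-2, 4), Mul(-4, Add(2, Mul(3, -5)))) = Mul(2, Mul(-4, Add(2, -15))) = Mul(2, Mul(-4, -13)) = Mul(2, 52) = 104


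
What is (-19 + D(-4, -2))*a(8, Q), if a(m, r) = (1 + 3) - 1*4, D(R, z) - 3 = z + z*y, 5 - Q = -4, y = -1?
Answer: 0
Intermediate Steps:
Q = 9 (Q = 5 - 1*(-4) = 5 + 4 = 9)
D(R, z) = 3 (D(R, z) = 3 + (z + z*(-1)) = 3 + (z - z) = 3 + 0 = 3)
a(m, r) = 0 (a(m, r) = 4 - 4 = 0)
(-19 + D(-4, -2))*a(8, Q) = (-19 + 3)*0 = -16*0 = 0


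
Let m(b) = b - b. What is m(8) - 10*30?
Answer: -300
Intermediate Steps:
m(b) = 0
m(8) - 10*30 = 0 - 10*30 = 0 - 300 = -300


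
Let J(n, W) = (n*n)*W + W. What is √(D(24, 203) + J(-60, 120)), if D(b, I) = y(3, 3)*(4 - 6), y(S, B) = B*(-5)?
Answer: 5*√17286 ≈ 657.38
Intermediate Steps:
y(S, B) = -5*B
D(b, I) = 30 (D(b, I) = (-5*3)*(4 - 6) = -15*(-2) = 30)
J(n, W) = W + W*n² (J(n, W) = n²*W + W = W*n² + W = W + W*n²)
√(D(24, 203) + J(-60, 120)) = √(30 + 120*(1 + (-60)²)) = √(30 + 120*(1 + 3600)) = √(30 + 120*3601) = √(30 + 432120) = √432150 = 5*√17286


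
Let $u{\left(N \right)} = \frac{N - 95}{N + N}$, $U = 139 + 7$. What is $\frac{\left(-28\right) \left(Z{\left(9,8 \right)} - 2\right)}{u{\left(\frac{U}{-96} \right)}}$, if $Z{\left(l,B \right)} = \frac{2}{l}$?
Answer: $\frac{65408}{41697} \approx 1.5686$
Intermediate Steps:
$U = 146$
$u{\left(N \right)} = \frac{-95 + N}{2 N}$
$\frac{\left(-28\right) \left(Z{\left(9,8 \right)} - 2\right)}{u{\left(\frac{U}{-96} \right)}} = \frac{\left(-28\right) \left(\frac{2}{9} - 2\right)}{\frac{1}{2} \frac{1}{146 \frac{1}{-96}} \left(-95 + \frac{146}{-96}\right)} = \frac{\left(-28\right) \left(2 \cdot \frac{1}{9} - 2\right)}{\frac{1}{2} \frac{1}{146 \left(- \frac{1}{96}\right)} \left(-95 + 146 \left(- \frac{1}{96}\right)\right)} = \frac{\left(-28\right) \left(\frac{2}{9} - 2\right)}{\frac{1}{2} \frac{1}{- \frac{73}{48}} \left(-95 - \frac{73}{48}\right)} = \frac{\left(-28\right) \left(- \frac{16}{9}\right)}{\frac{1}{2} \left(- \frac{48}{73}\right) \left(- \frac{4633}{48}\right)} = \frac{448}{9 \cdot \frac{4633}{146}} = \frac{448}{9} \cdot \frac{146}{4633} = \frac{65408}{41697}$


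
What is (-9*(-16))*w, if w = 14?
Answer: 2016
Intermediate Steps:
(-9*(-16))*w = -9*(-16)*14 = 144*14 = 2016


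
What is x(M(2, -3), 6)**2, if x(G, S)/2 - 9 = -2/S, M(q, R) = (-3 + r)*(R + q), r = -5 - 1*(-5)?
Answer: 2704/9 ≈ 300.44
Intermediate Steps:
r = 0 (r = -5 + 5 = 0)
M(q, R) = -3*R - 3*q (M(q, R) = (-3 + 0)*(R + q) = -3*(R + q) = -3*R - 3*q)
x(G, S) = 18 - 4/S (x(G, S) = 18 + 2*(-2/S) = 18 - 4/S)
x(M(2, -3), 6)**2 = (18 - 4/6)**2 = (18 - 4*1/6)**2 = (18 - 2/3)**2 = (52/3)**2 = 2704/9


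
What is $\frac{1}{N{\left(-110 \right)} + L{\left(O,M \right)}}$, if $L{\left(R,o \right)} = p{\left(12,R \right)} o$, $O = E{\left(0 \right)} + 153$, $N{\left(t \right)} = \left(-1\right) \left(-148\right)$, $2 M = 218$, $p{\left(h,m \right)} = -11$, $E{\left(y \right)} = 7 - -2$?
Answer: $- \frac{1}{1051} \approx -0.00095147$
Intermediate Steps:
$E{\left(y \right)} = 9$ ($E{\left(y \right)} = 7 + 2 = 9$)
$M = 109$ ($M = \frac{1}{2} \cdot 218 = 109$)
$N{\left(t \right)} = 148$
$O = 162$ ($O = 9 + 153 = 162$)
$L{\left(R,o \right)} = - 11 o$
$\frac{1}{N{\left(-110 \right)} + L{\left(O,M \right)}} = \frac{1}{148 - 1199} = \frac{1}{-1051} = - \frac{1}{1051}$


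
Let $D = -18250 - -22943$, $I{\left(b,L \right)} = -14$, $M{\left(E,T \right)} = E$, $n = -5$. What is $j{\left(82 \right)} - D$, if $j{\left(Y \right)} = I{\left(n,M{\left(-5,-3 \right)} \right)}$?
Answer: $-4707$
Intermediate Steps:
$j{\left(Y \right)} = -14$
$D = 4693$ ($D = -18250 + 22943 = 4693$)
$j{\left(82 \right)} - D = -14 - 4693 = -4707$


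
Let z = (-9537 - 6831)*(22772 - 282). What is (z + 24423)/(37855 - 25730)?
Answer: -368091897/12125 ≈ -30358.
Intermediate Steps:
z = -368116320 (z = -16368*22490 = -368116320)
(z + 24423)/(37855 - 25730) = (-368116320 + 24423)/(37855 - 25730) = -368091897/12125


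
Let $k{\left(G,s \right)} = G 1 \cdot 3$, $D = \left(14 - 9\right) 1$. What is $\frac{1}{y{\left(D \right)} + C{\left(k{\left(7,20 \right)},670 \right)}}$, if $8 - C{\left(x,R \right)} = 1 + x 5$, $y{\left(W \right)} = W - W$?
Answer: $- \frac{1}{98} \approx -0.010204$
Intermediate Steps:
$D = 5$ ($D = \left(14 - 9\right) 1 = 5 \cdot 1 = 5$)
$k{\left(G,s \right)} = 3 G$ ($k{\left(G,s \right)} = G 3 = 3 G$)
$y{\left(W \right)} = 0$
$C{\left(x,R \right)} = 7 - 5 x$ ($C{\left(x,R \right)} = 8 - \left(1 + x 5\right) = 8 - \left(1 + 5 x\right) = 7 - 5 x$)
$\frac{1}{y{\left(D \right)} + C{\left(k{\left(7,20 \right)},670 \right)}} = \frac{1}{0 + \left(7 - 5 \cdot 3 \cdot 7\right)} = \frac{1}{0 + \left(7 - 105\right)} = \frac{1}{0 - 98} = \frac{1}{-98} = - \frac{1}{98}$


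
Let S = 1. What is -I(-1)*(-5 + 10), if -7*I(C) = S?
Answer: 5/7 ≈ 0.71429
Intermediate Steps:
I(C) = -⅐ (I(C) = -⅐*1 = -⅐)
-I(-1)*(-5 + 10) = -(-1)*(-5 + 10)/7 = -(-1)*5/7 = -1*(-5/7) = 5/7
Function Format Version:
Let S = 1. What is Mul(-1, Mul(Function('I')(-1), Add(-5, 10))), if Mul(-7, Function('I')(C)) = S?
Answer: Rational(5, 7) ≈ 0.71429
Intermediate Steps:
Function('I')(C) = Rational(-1, 7) (Function('I')(C) = Mul(Rational(-1, 7), 1) = Rational(-1, 7))
Mul(-1, Mul(Function('I')(-1), Add(-5, 10))) = Mul(-1, Mul(Rational(-1, 7), Add(-5, 10))) = Mul(-1, Mul(Rational(-1, 7), 5)) = Mul(-1, Rational(-5, 7)) = Rational(5, 7)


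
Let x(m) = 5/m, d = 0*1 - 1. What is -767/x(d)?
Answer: 767/5 ≈ 153.40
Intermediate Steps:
d = -1 (d = 0 - 1 = -1)
-767/x(d) = -767/(5/(-1)) = -767/(5*(-1)) = -767/(-5) = -767*(-⅕) = 767/5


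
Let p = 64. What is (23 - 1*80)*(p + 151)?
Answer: -12255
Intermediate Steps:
(23 - 1*80)*(p + 151) = (23 - 1*80)*(64 + 151) = (23 - 80)*215 = -57*215 = -12255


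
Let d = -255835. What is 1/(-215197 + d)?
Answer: -1/471032 ≈ -2.1230e-6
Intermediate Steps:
1/(-215197 + d) = 1/(-215197 - 255835) = 1/(-471032) = -1/471032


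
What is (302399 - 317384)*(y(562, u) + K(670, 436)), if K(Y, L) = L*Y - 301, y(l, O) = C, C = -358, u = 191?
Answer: -4367543085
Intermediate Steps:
y(l, O) = -358
K(Y, L) = -301 + L*Y
(302399 - 317384)*(y(562, u) + K(670, 436)) = (302399 - 317384)*(-358 + (-301 + 436*670)) = -14985*(-358 + (-301 + 292120)) = -14985*(-358 + 291819) = -14985*291461 = -4367543085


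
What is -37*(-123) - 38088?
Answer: -33537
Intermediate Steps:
-37*(-123) - 38088 = 4551 - 38088 = -33537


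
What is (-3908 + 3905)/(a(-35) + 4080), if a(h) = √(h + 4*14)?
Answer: -4080/5548793 + √21/5548793 ≈ -0.00073447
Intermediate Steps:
a(h) = √(56 + h) (a(h) = √(h + 56) = √(56 + h))
(-3908 + 3905)/(a(-35) + 4080) = (-3908 + 3905)/(√(56 - 35) + 4080) = -3/(√21 + 4080) = -3/(4080 + √21)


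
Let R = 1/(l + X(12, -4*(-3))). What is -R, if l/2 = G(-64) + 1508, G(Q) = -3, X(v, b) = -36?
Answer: -1/2974 ≈ -0.00033625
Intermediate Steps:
l = 3010 (l = 2*(-3 + 1508) = 2*1505 = 3010)
R = 1/2974 (R = 1/(3010 - 36) = 1/2974 ≈ 0.00033625)
-R = -1*1/2974 = -1/2974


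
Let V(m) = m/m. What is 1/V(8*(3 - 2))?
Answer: 1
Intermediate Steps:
V(m) = 1
1/V(8*(3 - 2)) = 1/1 = 1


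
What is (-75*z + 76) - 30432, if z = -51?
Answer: -26531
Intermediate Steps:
(-75*z + 76) - 30432 = (-75*(-51) + 76) - 30432 = (3825 + 76) - 30432 = 3901 - 30432 = -26531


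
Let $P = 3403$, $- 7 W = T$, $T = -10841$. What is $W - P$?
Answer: $- \frac{12980}{7} \approx -1854.3$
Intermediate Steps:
$W = \frac{10841}{7}$ ($W = \left(- \frac{1}{7}\right) \left(-10841\right) = \frac{10841}{7} \approx 1548.7$)
$W - P = \frac{10841}{7} - 3403 = - \frac{12980}{7}$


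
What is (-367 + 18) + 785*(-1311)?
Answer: -1029484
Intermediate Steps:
(-367 + 18) + 785*(-1311) = -349 - 1029135 = -1029484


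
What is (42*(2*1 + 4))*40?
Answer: 10080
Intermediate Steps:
(42*(2*1 + 4))*40 = (42*(2 + 4))*40 = (42*6)*40 = 252*40 = 10080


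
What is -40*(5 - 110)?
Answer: 4200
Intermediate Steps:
-40*(5 - 110) = -40*(-105) = 4200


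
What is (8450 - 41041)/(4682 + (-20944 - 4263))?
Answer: 32591/20525 ≈ 1.5879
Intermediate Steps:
(8450 - 41041)/(4682 + (-20944 - 4263)) = -32591/(4682 - 25207) = -32591/(-20525) = -32591*(-1/20525) = 32591/20525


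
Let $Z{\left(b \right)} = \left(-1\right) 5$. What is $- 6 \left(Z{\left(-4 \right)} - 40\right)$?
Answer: $270$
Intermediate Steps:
$Z{\left(b \right)} = -5$
$- 6 \left(Z{\left(-4 \right)} - 40\right) = - 6 \left(-5 - 40\right) = \left(-6\right) \left(-45\right) = 270$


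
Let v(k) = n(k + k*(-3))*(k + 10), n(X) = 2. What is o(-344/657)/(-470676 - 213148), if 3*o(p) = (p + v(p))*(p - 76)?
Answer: 12682121/18448246611 ≈ 0.00068744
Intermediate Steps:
v(k) = 20 + 2*k (v(k) = 2*(k + 10) = 2*(10 + k) = 20 + 2*k)
o(p) = (-76 + p)*(20 + 3*p)/3 (o(p) = ((p + (20 + 2*p))*(p - 76))/3 = ((20 + 3*p)*(-76 + p))/3 = ((-76 + p)*(20 + 3*p))/3 = (-76 + p)*(20 + 3*p)/3)
o(-344/657)/(-470676 - 213148) = (-1520/3 + (-344/657)**2 - (-71552)/(3*657))/(-470676 - 213148) = (-1520/3 + (-344*1/657)**2 - (-71552)/(3*657))/(-683824) = (-1520/3 + (-344/657)**2 - 208/3*(-344/657))*(-1/683824) = (-1520/3 + 118336/431649 + 71552/1971)*(-1/683824) = -202913936/431649*(-1/683824) = 12682121/18448246611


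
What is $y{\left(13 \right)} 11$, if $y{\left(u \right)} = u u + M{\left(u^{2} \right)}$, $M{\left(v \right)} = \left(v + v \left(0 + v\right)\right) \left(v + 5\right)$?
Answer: $54991079$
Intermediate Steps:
$M{\left(v \right)} = \left(5 + v\right) \left(v + v^{2}\right)$ ($M{\left(v \right)} = \left(v + v v\right) \left(5 + v\right) = \left(v + v^{2}\right) \left(5 + v\right) = \left(5 + v\right) \left(v + v^{2}\right)$)
$y{\left(u \right)} = u^{2} + u^{2} \left(5 + u^{4} + 6 u^{2}\right)$ ($y{\left(u \right)} = u u + u^{2} \left(5 + \left(u^{2}\right)^{2} + 6 u^{2}\right) = u^{2} + u^{2} \left(5 + u^{4} + 6 u^{2}\right)$)
$y{\left(13 \right)} 11 = 13^{2} \left(6 + 13^{4} + 6 \cdot 13^{2}\right) 11 = 169 \left(6 + 28561 + 6 \cdot 169\right) 11 = 169 \left(6 + 28561 + 1014\right) 11 = 169 \cdot 29581 \cdot 11 = 4999189 \cdot 11 = 54991079$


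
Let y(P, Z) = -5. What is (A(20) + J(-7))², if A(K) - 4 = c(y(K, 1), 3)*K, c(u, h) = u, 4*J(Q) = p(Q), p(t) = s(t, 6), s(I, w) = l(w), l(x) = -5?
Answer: 151321/16 ≈ 9457.6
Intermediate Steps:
s(I, w) = -5
p(t) = -5
J(Q) = -5/4 (J(Q) = (¼)*(-5) = -5/4)
A(K) = 4 - 5*K
(A(20) + J(-7))² = ((4 - 5*20) - 5/4)² = ((4 - 100) - 5/4)² = (-96 - 5/4)² = (-389/4)² = 151321/16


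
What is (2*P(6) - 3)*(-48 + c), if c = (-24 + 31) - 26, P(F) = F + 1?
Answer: -737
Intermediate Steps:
P(F) = 1 + F
c = -19 (c = 7 - 26 = -19)
(2*P(6) - 3)*(-48 + c) = (2*(1 + 6) - 3)*(-48 - 19) = (2*7 - 3)*(-67) = (14 - 3)*(-67) = 11*(-67) = -737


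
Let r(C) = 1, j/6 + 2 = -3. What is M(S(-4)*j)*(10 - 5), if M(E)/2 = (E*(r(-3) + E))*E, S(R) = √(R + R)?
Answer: -72000 + 4320000*I*√2 ≈ -72000.0 + 6.1094e+6*I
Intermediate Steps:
j = -30 (j = -12 + 6*(-3) = -12 - 18 = -30)
S(R) = √2*√R (S(R) = √(2*R) = √2*√R)
M(E) = 2*E²*(1 + E) (M(E) = 2*((E*(1 + E))*E) = 2*(E²*(1 + E)) = 2*E²*(1 + E))
M(S(-4)*j)*(10 - 5) = (2*((√2*√(-4))*(-30))²*(1 + (√2*√(-4))*(-30)))*(10 - 5) = (2*((√2*(2*I))*(-30))²*(1 + (√2*(2*I))*(-30)))*5 = (2*((2*I*√2)*(-30))²*(1 + (2*I*√2)*(-30)))*5 = (2*(-60*I*√2)²*(1 - 60*I*√2))*5 = (2*(-7200)*(1 - 60*I*√2))*5 = (-14400 + 864000*I*√2)*5 = -72000 + 4320000*I*√2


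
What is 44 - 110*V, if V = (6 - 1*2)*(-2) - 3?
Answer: 1254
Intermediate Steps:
V = -11 (V = (6 - 2)*(-2) - 3 = 4*(-2) - 3 = -8 - 3 = -11)
44 - 110*V = 44 - 110*(-11) = 44 + 1210 = 1254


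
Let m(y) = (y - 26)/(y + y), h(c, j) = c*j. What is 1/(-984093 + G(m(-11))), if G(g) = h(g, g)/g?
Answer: -22/21650009 ≈ -1.0162e-6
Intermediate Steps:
m(y) = (-26 + y)/(2*y) (m(y) = (-26 + y)/((2*y)) = (-26 + y)*(1/(2*y)) = (-26 + y)/(2*y))
G(g) = g (G(g) = (g*g)/g = g²/g = g)
1/(-984093 + G(m(-11))) = 1/(-984093 + (½)*(-26 - 11)/(-11)) = 1/(-984093 + (½)*(-1/11)*(-37)) = 1/(-984093 + 37/22) = 1/(-21650009/22) = -22/21650009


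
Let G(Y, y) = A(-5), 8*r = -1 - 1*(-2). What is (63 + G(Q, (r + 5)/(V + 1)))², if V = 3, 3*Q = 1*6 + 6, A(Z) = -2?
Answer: 3721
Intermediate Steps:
Q = 4 (Q = (1*6 + 6)/3 = (6 + 6)/3 = (⅓)*12 = 4)
r = ⅛ (r = (-1 - 1*(-2))/8 = (-1 + 2)/8 = (⅛)*1 = ⅛ ≈ 0.12500)
G(Y, y) = -2
(63 + G(Q, (r + 5)/(V + 1)))² = (63 - 2)² = 61² = 3721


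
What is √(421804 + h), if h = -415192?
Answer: 2*√1653 ≈ 81.314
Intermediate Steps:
√(421804 + h) = √(421804 - 415192) = √6612 = 2*√1653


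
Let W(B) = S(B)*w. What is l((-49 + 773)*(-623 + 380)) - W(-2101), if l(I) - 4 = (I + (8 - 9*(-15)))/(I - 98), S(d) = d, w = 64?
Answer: 23670577829/176030 ≈ 1.3447e+5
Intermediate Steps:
W(B) = 64*B (W(B) = B*64 = 64*B)
l(I) = 4 + (143 + I)/(-98 + I) (l(I) = 4 + (I + (8 - 9*(-15)))/(I - 98) = 4 + (I + (8 + 135))/(-98 + I) = 4 + (I + 143)/(-98 + I) = 4 + (143 + I)/(-98 + I))
l((-49 + 773)*(-623 + 380)) - W(-2101) = (-249 + 5*((-49 + 773)*(-623 + 380)))/(-98 + (-49 + 773)*(-623 + 380)) - 64*(-2101) = (-249 + 5*(724*(-243)))/(-98 + 724*(-243)) - 1*(-134464) = (-249 + 5*(-175932))/(-98 - 175932) + 134464 = (-249 - 879660)/(-176030) + 134464 = -1/176030*(-879909) + 134464 = 879909/176030 + 134464 = 23670577829/176030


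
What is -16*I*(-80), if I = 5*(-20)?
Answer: -128000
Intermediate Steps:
I = -100
-16*I*(-80) = -16*(-100)*(-80) = 1600*(-80) = -128000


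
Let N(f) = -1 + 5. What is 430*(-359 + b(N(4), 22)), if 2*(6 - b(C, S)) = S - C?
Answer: -155660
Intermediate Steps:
N(f) = 4
b(C, S) = 6 + C/2 - S/2 (b(C, S) = 6 - (S - C)/2 = 6 + (C/2 - S/2) = 6 + C/2 - S/2)
430*(-359 + b(N(4), 22)) = 430*(-359 + (6 + (1/2)*4 - 1/2*22)) = 430*(-359 + (6 + 2 - 11)) = 430*(-359 - 3) = 430*(-362) = -155660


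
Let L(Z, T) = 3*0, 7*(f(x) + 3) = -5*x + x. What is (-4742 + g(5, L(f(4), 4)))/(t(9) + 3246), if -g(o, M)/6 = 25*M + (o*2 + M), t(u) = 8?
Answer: -2401/1627 ≈ -1.4757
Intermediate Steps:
f(x) = -3 - 4*x/7 (f(x) = -3 + (-5*x + x)/7 = -3 + (-4*x)/7 = -3 - 4*x/7)
L(Z, T) = 0
g(o, M) = -156*M - 12*o (g(o, M) = -6*(25*M + (o*2 + M)) = -6*(25*M + (2*o + M)) = -6*(25*M + (M + 2*o)) = -6*(2*o + 26*M) = -156*M - 12*o)
(-4742 + g(5, L(f(4), 4)))/(t(9) + 3246) = (-4742 + (-156*0 - 12*5))/(8 + 3246) = (-4742 + (0 - 60))/3254 = (-4742 - 60)*(1/3254) = -4802*1/3254 = -2401/1627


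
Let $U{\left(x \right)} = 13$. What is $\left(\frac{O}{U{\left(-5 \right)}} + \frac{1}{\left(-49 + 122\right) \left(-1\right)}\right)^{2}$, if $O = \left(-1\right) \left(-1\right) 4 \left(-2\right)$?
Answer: $\frac{356409}{900601} \approx 0.39575$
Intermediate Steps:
$O = -8$ ($O = 1 \cdot 4 \left(-2\right) = 4 \left(-2\right) = -8$)
$\left(\frac{O}{U{\left(-5 \right)}} + \frac{1}{\left(-49 + 122\right) \left(-1\right)}\right)^{2} = \left(- \frac{8}{13} + \frac{1}{\left(-49 + 122\right) \left(-1\right)}\right)^{2} = \left(\left(-8\right) \frac{1}{13} + \frac{1}{73} \left(-1\right)\right)^{2} = \left(- \frac{8}{13} + \frac{1}{73} \left(-1\right)\right)^{2} = \left(- \frac{8}{13} - \frac{1}{73}\right)^{2} = \left(- \frac{597}{949}\right)^{2} = \frac{356409}{900601}$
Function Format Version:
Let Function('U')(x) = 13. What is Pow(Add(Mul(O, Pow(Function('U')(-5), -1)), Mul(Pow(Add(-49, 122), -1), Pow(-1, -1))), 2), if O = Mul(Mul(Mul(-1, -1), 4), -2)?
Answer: Rational(356409, 900601) ≈ 0.39575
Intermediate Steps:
O = -8 (O = Mul(Mul(1, 4), -2) = Mul(4, -2) = -8)
Pow(Add(Mul(O, Pow(Function('U')(-5), -1)), Mul(Pow(Add(-49, 122), -1), Pow(-1, -1))), 2) = Pow(Add(Mul(-8, Pow(13, -1)), Mul(Pow(Add(-49, 122), -1), Pow(-1, -1))), 2) = Pow(Add(Mul(-8, Rational(1, 13)), Mul(Pow(73, -1), -1)), 2) = Pow(Add(Rational(-8, 13), Mul(Rational(1, 73), -1)), 2) = Pow(Add(Rational(-8, 13), Rational(-1, 73)), 2) = Pow(Rational(-597, 949), 2) = Rational(356409, 900601)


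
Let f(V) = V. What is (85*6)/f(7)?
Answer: 510/7 ≈ 72.857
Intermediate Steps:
(85*6)/f(7) = (85*6)/7 = 510*(⅐) = 510/7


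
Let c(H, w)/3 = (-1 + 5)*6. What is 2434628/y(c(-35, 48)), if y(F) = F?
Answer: 608657/18 ≈ 33814.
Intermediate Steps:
c(H, w) = 72 (c(H, w) = 3*((-1 + 5)*6) = 3*(4*6) = 3*24 = 72)
2434628/y(c(-35, 48)) = 2434628/72 = 2434628*(1/72) = 608657/18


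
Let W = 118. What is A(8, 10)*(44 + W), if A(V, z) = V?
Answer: 1296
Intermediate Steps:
A(8, 10)*(44 + W) = 8*(44 + 118) = 8*162 = 1296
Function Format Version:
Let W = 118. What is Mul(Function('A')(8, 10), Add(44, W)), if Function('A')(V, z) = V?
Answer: 1296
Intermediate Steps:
Mul(Function('A')(8, 10), Add(44, W)) = Mul(8, Add(44, 118)) = Mul(8, 162) = 1296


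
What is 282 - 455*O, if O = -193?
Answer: 88097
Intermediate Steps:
282 - 455*O = 282 - 455*(-193) = 282 + 87815 = 88097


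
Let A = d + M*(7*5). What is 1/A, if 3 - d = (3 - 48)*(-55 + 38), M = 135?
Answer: 1/3963 ≈ 0.00025233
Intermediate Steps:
d = -762 (d = 3 - (3 - 48)*(-55 + 38) = 3 - (-45)*(-17) = 3 - 1*765 = 3 - 765 = -762)
A = 3963 (A = -762 + 135*(7*5) = -762 + 135*35 = -762 + 4725 = 3963)
1/A = 1/3963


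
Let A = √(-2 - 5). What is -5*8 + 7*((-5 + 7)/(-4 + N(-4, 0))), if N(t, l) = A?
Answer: -976/23 - 14*I*√7/23 ≈ -42.435 - 1.6105*I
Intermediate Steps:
A = I*√7 (A = √(-7) = I*√7 ≈ 2.6458*I)
N(t, l) = I*√7
-5*8 + 7*((-5 + 7)/(-4 + N(-4, 0))) = -5*8 + 7*((-5 + 7)/(-4 + I*√7)) = -40 + 7*(2/(-4 + I*√7)) = -40 + 14/(-4 + I*√7)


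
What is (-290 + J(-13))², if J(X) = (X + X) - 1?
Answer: 100489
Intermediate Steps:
J(X) = -1 + 2*X (J(X) = 2*X - 1 = -1 + 2*X)
(-290 + J(-13))² = (-290 + (-1 + 2*(-13)))² = (-290 + (-1 - 26))² = (-290 - 27)² = (-317)² = 100489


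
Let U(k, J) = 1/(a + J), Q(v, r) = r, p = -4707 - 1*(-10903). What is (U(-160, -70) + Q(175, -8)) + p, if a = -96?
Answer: 1027207/166 ≈ 6188.0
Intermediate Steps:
p = 6196 (p = -4707 + 10903 = 6196)
U(k, J) = 1/(-96 + J)
(U(-160, -70) + Q(175, -8)) + p = (1/(-96 - 70) - 8) + 6196 = (1/(-166) - 8) + 6196 = (-1/166 - 8) + 6196 = -1329/166 + 6196 = 1027207/166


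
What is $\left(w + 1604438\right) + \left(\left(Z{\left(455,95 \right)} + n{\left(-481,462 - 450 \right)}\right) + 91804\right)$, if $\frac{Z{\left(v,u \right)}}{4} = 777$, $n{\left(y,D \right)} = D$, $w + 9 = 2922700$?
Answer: $4622053$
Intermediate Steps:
$w = 2922691$ ($w = -9 + 2922700 = 2922691$)
$Z{\left(v,u \right)} = 3108$ ($Z{\left(v,u \right)} = 4 \cdot 777 = 3108$)
$\left(w + 1604438\right) + \left(\left(Z{\left(455,95 \right)} + n{\left(-481,462 - 450 \right)}\right) + 91804\right) = \left(2922691 + 1604438\right) + \left(\left(3108 + \left(462 - 450\right)\right) + 91804\right) = 4527129 + \left(\left(3108 + 12\right) + 91804\right) = 4527129 + \left(3120 + 91804\right) = 4527129 + 94924 = 4622053$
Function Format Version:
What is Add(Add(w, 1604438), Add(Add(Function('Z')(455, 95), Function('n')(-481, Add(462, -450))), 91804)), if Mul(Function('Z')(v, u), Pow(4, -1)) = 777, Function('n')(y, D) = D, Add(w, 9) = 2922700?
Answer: 4622053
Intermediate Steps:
w = 2922691 (w = Add(-9, 2922700) = 2922691)
Function('Z')(v, u) = 3108 (Function('Z')(v, u) = Mul(4, 777) = 3108)
Add(Add(w, 1604438), Add(Add(Function('Z')(455, 95), Function('n')(-481, Add(462, -450))), 91804)) = Add(Add(2922691, 1604438), Add(Add(3108, Add(462, -450)), 91804)) = Add(4527129, Add(Add(3108, 12), 91804)) = Add(4527129, Add(3120, 91804)) = Add(4527129, 94924) = 4622053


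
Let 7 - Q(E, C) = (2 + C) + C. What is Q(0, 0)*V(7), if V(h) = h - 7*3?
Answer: -70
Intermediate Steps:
V(h) = -21 + h (V(h) = h - 21 = -21 + h)
Q(E, C) = 5 - 2*C (Q(E, C) = 7 - ((2 + C) + C) = 7 - (2 + 2*C) = 7 + (-2 - 2*C) = 5 - 2*C)
Q(0, 0)*V(7) = (5 - 2*0)*(-21 + 7) = (5 + 0)*(-14) = 5*(-14) = -70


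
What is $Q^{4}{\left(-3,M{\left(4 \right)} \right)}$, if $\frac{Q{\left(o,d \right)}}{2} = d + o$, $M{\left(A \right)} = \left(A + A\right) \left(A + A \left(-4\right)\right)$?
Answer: $1536953616$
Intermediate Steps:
$M{\left(A \right)} = - 6 A^{2}$ ($M{\left(A \right)} = 2 A \left(A - 4 A\right) = 2 A \left(- 3 A\right) = - 6 A^{2}$)
$Q{\left(o,d \right)} = 2 d + 2 o$ ($Q{\left(o,d \right)} = 2 \left(d + o\right) = 2 d + 2 o$)
$Q^{4}{\left(-3,M{\left(4 \right)} \right)} = \left(2 \left(- 6 \cdot 4^{2}\right) + 2 \left(-3\right)\right)^{4} = \left(2 \left(\left(-6\right) 16\right) - 6\right)^{4} = \left(2 \left(-96\right) - 6\right)^{4} = \left(-192 - 6\right)^{4} = \left(-198\right)^{4} = 1536953616$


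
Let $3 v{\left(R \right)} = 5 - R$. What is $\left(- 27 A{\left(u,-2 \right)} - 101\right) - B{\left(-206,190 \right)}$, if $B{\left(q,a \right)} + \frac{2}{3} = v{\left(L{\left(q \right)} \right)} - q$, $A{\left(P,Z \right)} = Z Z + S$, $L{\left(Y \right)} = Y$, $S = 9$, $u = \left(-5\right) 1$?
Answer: $- \frac{2183}{3} \approx -727.67$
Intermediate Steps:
$u = -5$
$v{\left(R \right)} = \frac{5}{3} - \frac{R}{3}$ ($v{\left(R \right)} = \frac{5 - R}{3} = \frac{5}{3} - \frac{R}{3}$)
$A{\left(P,Z \right)} = 9 + Z^{2}$ ($A{\left(P,Z \right)} = Z Z + 9 = Z^{2} + 9 = 9 + Z^{2}$)
$B{\left(q,a \right)} = 1 - \frac{4 q}{3}$ ($B{\left(q,a \right)} = - \frac{2}{3} - \left(- \frac{5}{3} + \frac{4 q}{3}\right) = 1 - \frac{4 q}{3}$)
$\left(- 27 A{\left(u,-2 \right)} - 101\right) - B{\left(-206,190 \right)} = \left(- 27 \left(9 + \left(-2\right)^{2}\right) - 101\right) - \left(1 - - \frac{824}{3}\right) = \left(- 27 \left(9 + 4\right) - 101\right) - \left(1 + \frac{824}{3}\right) = \left(\left(-27\right) 13 - 101\right) - \frac{827}{3} = \left(-351 - 101\right) - \frac{827}{3} = -452 - \frac{827}{3} = - \frac{2183}{3}$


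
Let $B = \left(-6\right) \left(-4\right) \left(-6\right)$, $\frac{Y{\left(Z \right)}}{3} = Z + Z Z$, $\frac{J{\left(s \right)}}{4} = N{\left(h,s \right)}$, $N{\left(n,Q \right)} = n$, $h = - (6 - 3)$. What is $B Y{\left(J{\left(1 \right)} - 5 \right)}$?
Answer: $-117504$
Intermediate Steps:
$h = -3$ ($h = - (6 - 3) = \left(-1\right) 3 = -3$)
$J{\left(s \right)} = -12$ ($J{\left(s \right)} = 4 \left(-3\right) = -12$)
$Y{\left(Z \right)} = 3 Z + 3 Z^{2}$ ($Y{\left(Z \right)} = 3 \left(Z + Z Z\right) = 3 \left(Z + Z^{2}\right) = 3 Z + 3 Z^{2}$)
$B = -144$ ($B = 24 \left(-6\right) = -144$)
$B Y{\left(J{\left(1 \right)} - 5 \right)} = - 144 \cdot 3 \left(-12 - 5\right) \left(1 - 17\right) = - 144 \cdot 3 \left(-17\right) \left(1 - 17\right) = - 144 \cdot 3 \left(-17\right) \left(-16\right) = \left(-144\right) 816 = -117504$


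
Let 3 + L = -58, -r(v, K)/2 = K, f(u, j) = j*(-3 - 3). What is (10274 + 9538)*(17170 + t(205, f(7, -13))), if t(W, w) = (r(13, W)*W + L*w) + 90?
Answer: -1417508976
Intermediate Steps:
f(u, j) = -6*j (f(u, j) = j*(-6) = -6*j)
r(v, K) = -2*K
L = -61 (L = -3 - 58 = -61)
t(W, w) = 90 - 61*w - 2*W² (t(W, w) = ((-2*W)*W - 61*w) + 90 = (-2*W² - 61*w) + 90 = (-61*w - 2*W²) + 90 = 90 - 61*w - 2*W²)
(10274 + 9538)*(17170 + t(205, f(7, -13))) = (10274 + 9538)*(17170 + (90 - (-366)*(-13) - 2*205²)) = 19812*(17170 + (90 - 61*78 - 2*42025)) = 19812*(17170 + (90 - 4758 - 84050)) = 19812*(17170 - 88718) = 19812*(-71548) = -1417508976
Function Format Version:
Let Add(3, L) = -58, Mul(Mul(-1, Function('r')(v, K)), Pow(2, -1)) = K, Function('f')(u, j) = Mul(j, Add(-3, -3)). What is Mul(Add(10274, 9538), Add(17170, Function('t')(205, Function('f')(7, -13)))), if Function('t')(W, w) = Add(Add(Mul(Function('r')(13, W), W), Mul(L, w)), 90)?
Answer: -1417508976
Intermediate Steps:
Function('f')(u, j) = Mul(-6, j) (Function('f')(u, j) = Mul(j, -6) = Mul(-6, j))
Function('r')(v, K) = Mul(-2, K)
L = -61 (L = Add(-3, -58) = -61)
Function('t')(W, w) = Add(90, Mul(-61, w), Mul(-2, Pow(W, 2))) (Function('t')(W, w) = Add(Add(Mul(Mul(-2, W), W), Mul(-61, w)), 90) = Add(Add(Mul(-2, Pow(W, 2)), Mul(-61, w)), 90) = Add(Add(Mul(-61, w), Mul(-2, Pow(W, 2))), 90) = Add(90, Mul(-61, w), Mul(-2, Pow(W, 2))))
Mul(Add(10274, 9538), Add(17170, Function('t')(205, Function('f')(7, -13)))) = Mul(Add(10274, 9538), Add(17170, Add(90, Mul(-61, Mul(-6, -13)), Mul(-2, Pow(205, 2))))) = Mul(19812, Add(17170, Add(90, Mul(-61, 78), Mul(-2, 42025)))) = Mul(19812, Add(17170, Add(90, -4758, -84050))) = Mul(19812, Add(17170, -88718)) = Mul(19812, -71548) = -1417508976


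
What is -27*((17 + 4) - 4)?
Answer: -459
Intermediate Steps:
-27*((17 + 4) - 4) = -27*(21 - 4) = -27*17 = -459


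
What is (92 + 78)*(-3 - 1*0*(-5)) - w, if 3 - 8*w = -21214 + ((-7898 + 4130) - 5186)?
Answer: -34251/8 ≈ -4281.4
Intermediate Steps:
w = 30171/8 (w = 3/8 - (-21214 + ((-7898 + 4130) - 5186))/8 = 3/8 - (-21214 + (-3768 - 5186))/8 = 3/8 - (-21214 - 8954)/8 = 3/8 - ⅛*(-30168) = 3/8 + 3771 = 30171/8 ≈ 3771.4)
(92 + 78)*(-3 - 1*0*(-5)) - w = (92 + 78)*(-3 - 1*0*(-5)) - 1*30171/8 = 170*(-3 + 0*(-5)) - 30171/8 = 170*(-3 + 0) - 30171/8 = 170*(-3) - 30171/8 = -510 - 30171/8 = -34251/8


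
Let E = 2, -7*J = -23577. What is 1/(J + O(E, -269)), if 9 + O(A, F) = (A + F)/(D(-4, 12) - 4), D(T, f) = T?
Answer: 56/189981 ≈ 0.00029477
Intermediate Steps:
J = 23577/7 (J = -⅐*(-23577) = 23577/7 ≈ 3368.1)
O(A, F) = -9 - A/8 - F/8 (O(A, F) = -9 + (A + F)/(-4 - 4) = -9 + (A + F)/(-8) = -9 + (A + F)*(-⅛) = -9 + (-A/8 - F/8) = -9 - A/8 - F/8)
1/(J + O(E, -269)) = 1/(23577/7 + (-9 - ⅛*2 - ⅛*(-269))) = 1/(23577/7 + (-9 - ¼ + 269/8)) = 1/(23577/7 + 195/8) = 1/(189981/56) = 56/189981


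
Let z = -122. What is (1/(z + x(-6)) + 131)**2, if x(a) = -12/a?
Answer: 247086961/14400 ≈ 17159.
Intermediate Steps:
(1/(z + x(-6)) + 131)**2 = (1/(-122 - 12/(-6)) + 131)**2 = (1/(-122 - 12*(-1/6)) + 131)**2 = (1/(-122 + 2) + 131)**2 = (1/(-120) + 131)**2 = (-1/120 + 131)**2 = (15719/120)**2 = 247086961/14400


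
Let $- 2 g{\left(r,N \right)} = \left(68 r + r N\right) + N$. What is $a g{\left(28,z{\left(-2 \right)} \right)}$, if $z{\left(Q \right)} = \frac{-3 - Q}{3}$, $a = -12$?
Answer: $11366$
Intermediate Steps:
$z{\left(Q \right)} = -1 - \frac{Q}{3}$ ($z{\left(Q \right)} = \left(-3 - Q\right) \frac{1}{3} = -1 - \frac{Q}{3}$)
$g{\left(r,N \right)} = - 34 r - \frac{N}{2} - \frac{N r}{2}$ ($g{\left(r,N \right)} = - \frac{\left(68 r + r N\right) + N}{2} = - \frac{\left(68 r + N r\right) + N}{2} = - \frac{N + 68 r + N r}{2} = - 34 r - \frac{N}{2} - \frac{N r}{2}$)
$a g{\left(28,z{\left(-2 \right)} \right)} = - 12 \left(\left(-34\right) 28 - \frac{-1 - - \frac{2}{3}}{2} - \frac{1}{2} \left(-1 - - \frac{2}{3}\right) 28\right) = - 12 \left(-952 - \frac{-1 + \frac{2}{3}}{2} - \frac{1}{2} \left(-1 + \frac{2}{3}\right) 28\right) = - 12 \left(-952 - - \frac{1}{6} - \left(- \frac{1}{6}\right) 28\right) = - 12 \left(-952 + \frac{1}{6} + \frac{14}{3}\right) = \left(-12\right) \left(- \frac{5683}{6}\right) = 11366$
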